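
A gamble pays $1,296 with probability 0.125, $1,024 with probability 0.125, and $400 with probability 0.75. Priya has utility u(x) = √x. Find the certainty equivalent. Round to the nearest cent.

E[u] = 0.125·√1296 + 0.125·√1024 + 0.75·√400 = 0.125·36 + 0.125·32 + 0.75·20 = 23.5
CE = (23.5)² = 552.25

$552.25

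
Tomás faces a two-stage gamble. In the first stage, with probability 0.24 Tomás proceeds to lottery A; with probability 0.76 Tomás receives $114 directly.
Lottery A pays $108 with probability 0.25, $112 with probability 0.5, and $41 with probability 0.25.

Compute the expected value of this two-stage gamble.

$109.02

EV(A) = 0.25 × 108 + 0.5 × 112 + 0.25 × 41 = 27 + 56 + 10.25 = 93.25
Branch B: 114 (certain)
Overall = 0.24 × 93.25 + 0.76 × 114 = 22.38 + 86.64 = 109.02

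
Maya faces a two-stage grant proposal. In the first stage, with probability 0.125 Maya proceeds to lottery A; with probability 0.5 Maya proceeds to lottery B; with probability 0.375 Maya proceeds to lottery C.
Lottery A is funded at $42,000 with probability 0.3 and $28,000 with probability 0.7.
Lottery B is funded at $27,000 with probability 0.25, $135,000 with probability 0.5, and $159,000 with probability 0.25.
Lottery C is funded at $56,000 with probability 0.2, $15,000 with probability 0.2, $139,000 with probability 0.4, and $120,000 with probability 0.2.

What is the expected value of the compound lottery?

$96,200

EV(A) = 0.3 × 42000 + 0.7 × 28000 = 12600 + 19600 = 32200
EV(B) = 0.25 × 27000 + 0.5 × 135000 + 0.25 × 159000 = 6750 + 67500 + 39750 = 114000
EV(C) = 0.2 × 56000 + 0.2 × 15000 + 0.4 × 139000 + 0.2 × 120000 = 11200 + 3000 + 55600 + 24000 = 93800
Overall = 0.125 × 32200 + 0.5 × 114000 + 0.375 × 93800 = 4025 + 57000 + 35175 = 96200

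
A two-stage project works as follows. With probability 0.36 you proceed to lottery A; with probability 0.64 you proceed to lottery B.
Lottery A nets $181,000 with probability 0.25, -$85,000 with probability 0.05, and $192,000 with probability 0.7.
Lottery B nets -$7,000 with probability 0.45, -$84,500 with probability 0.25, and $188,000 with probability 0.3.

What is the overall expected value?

EV(A) = 0.25 × 181000 + 0.05 × (-85000) + 0.7 × 192000 = 45250 − 4250 + 134400 = 175400
EV(B) = 0.45 × (-7000) + 0.25 × (-84500) + 0.3 × 188000 = -3150 − 21125 + 56400 = 32125
Overall = 0.36 × 175400 + 0.64 × 32125 = 63144 + 20560 = 83704

$83,704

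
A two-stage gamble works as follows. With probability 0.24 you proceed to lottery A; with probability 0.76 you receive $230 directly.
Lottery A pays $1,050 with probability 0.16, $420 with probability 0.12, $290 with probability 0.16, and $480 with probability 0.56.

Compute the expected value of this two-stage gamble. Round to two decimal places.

EV(A) = 0.16 × 1050 + 0.12 × 420 + 0.16 × 290 + 0.56 × 480 = 168 + 50.4 + 46.4 + 268.8 = 533.6
Branch B: 230 (certain)
Overall = 0.24 × 533.6 + 0.76 × 230 = 128.064 + 174.8 = 302.864

$302.86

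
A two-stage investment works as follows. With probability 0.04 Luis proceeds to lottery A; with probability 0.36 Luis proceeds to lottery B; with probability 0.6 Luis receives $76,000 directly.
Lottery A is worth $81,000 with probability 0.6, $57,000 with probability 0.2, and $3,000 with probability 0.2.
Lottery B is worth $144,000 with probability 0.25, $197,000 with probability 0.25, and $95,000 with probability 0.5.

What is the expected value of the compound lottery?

$95,814

EV(A) = 0.6 × 81000 + 0.2 × 57000 + 0.2 × 3000 = 48600 + 11400 + 600 = 60600
EV(B) = 0.25 × 144000 + 0.25 × 197000 + 0.5 × 95000 = 36000 + 49250 + 47500 = 132750
Branch C: 76000 (certain)
Overall = 0.04 × 60600 + 0.36 × 132750 + 0.6 × 76000 = 2424 + 47790 + 45600 = 95814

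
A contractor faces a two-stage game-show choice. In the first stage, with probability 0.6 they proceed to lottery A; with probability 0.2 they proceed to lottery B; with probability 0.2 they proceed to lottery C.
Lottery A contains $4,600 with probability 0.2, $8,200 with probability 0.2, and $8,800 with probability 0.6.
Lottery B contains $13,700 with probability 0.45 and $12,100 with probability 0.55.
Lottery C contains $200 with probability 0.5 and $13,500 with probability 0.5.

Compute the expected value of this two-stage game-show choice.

$8,638

EV(A) = 0.2 × 4600 + 0.2 × 8200 + 0.6 × 8800 = 920 + 1640 + 5280 = 7840
EV(B) = 0.45 × 13700 + 0.55 × 12100 = 6165 + 6655 = 12820
EV(C) = 0.5 × 200 + 0.5 × 13500 = 100 + 6750 = 6850
Overall = 0.6 × 7840 + 0.2 × 12820 + 0.2 × 6850 = 4704 + 2564 + 1370 = 8638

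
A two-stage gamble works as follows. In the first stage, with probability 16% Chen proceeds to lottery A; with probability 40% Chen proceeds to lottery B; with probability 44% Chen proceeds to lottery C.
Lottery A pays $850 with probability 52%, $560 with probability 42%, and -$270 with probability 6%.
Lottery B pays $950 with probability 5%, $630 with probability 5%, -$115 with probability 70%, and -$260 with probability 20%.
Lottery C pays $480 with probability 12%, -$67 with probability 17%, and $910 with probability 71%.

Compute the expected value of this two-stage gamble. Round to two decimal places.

$388.98

EV(A) = 0.52 × 850 + 0.42 × 560 + 0.06 × (-270) = 442 + 235.2 − 16.2 = 661
EV(B) = 0.05 × 950 + 0.05 × 630 + 0.7 × (-115) + 0.2 × (-260) = 47.5 + 31.5 − 80.5 − 52 = -53.5
EV(C) = 0.12 × 480 + 0.17 × (-67) + 0.71 × 910 = 57.6 − 11.39 + 646.1 = 692.31
Overall = 0.16 × 661 + 0.4 × (-53.5) + 0.44 × 692.31 = 105.76 − 21.4 + 304.6164 = 388.9764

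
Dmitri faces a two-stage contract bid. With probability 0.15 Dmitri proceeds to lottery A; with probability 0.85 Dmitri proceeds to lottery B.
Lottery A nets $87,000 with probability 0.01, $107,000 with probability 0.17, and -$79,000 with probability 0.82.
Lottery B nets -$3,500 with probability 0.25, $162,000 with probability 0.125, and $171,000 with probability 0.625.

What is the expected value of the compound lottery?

$100,454.50

EV(A) = 0.01 × 87000 + 0.17 × 107000 + 0.82 × (-79000) = 870 + 18190 − 64780 = -45720
EV(B) = 0.25 × (-3500) + 0.125 × 162000 + 0.625 × 171000 = -875 + 20250 + 106875 = 126250
Overall = 0.15 × (-45720) + 0.85 × 126250 = -6858 + 107312.5 = 100454.5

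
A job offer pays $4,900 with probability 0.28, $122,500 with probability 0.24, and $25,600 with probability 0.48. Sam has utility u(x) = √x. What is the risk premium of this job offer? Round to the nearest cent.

E[u] = 0.28·√4900 + 0.24·√122500 + 0.48·√25600 = 0.28·70 + 0.24·350 + 0.48·160 = 180.4
CE = (180.4)² = 32544.16
Risk premium = EV − CE = 43060 − 32544.16 = 10515.84

$10,515.84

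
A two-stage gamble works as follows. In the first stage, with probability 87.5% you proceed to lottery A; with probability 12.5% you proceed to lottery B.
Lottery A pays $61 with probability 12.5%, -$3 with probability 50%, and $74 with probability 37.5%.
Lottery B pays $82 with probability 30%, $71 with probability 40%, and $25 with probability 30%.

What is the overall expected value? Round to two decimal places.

$37.20

EV(A) = 0.125 × 61 + 0.5 × (-3) + 0.375 × 74 = 7.625 − 1.5 + 27.75 = 33.875
EV(B) = 0.3 × 82 + 0.4 × 71 + 0.3 × 25 = 24.6 + 28.4 + 7.5 = 60.5
Overall = 0.875 × 33.875 + 0.125 × 60.5 = 29.640625 + 7.5625 = 37.203125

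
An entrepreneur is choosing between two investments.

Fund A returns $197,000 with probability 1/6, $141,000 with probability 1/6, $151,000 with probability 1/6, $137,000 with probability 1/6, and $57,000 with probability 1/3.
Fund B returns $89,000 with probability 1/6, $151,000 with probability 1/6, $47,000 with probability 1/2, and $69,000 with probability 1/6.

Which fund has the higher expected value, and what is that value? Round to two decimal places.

Fund A = 1/6 × 197000 + 1/6 × 141000 + 1/6 × 151000 + 1/6 × 137000 + 1/3 × 57000 = 32833.3333 + 23500 + 25166.6667 + 22833.3333 + 19000 = 123333.3333
Fund B = 1/6 × 89000 + 1/6 × 151000 + 1/2 × 47000 + 1/6 × 69000 = 14833.3333 + 25166.6667 + 23500 + 11500 = 75000

Fund A ($123,333.33)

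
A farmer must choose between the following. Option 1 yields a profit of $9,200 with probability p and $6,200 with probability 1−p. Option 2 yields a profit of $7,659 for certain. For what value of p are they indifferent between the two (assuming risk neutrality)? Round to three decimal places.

p·9200 + (1−p)·6200 = 7659
3000p + 6200 = 7659
p = (7659 − 6200) / 3000

p = 0.486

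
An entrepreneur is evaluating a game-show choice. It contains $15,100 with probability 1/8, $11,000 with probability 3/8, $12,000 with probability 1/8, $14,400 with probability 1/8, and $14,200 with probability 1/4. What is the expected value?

$12,862.50

EV = 1/8 × 15100 + 3/8 × 11000 + 1/8 × 12000 + 1/8 × 14400 + 1/4 × 14200 = 1887.5 + 4125 + 1500 + 1800 + 3550 = 12862.5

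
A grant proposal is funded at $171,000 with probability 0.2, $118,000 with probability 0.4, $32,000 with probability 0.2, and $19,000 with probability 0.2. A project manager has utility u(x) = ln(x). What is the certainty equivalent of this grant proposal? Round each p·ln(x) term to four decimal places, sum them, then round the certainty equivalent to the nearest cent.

$67,941.34

E[u] = 0.2·ln(171000) + 0.4·ln(118000) + 0.2·ln(32000) + 0.2·ln(19000) = 2.4099 + 4.6714 + 2.0747 + 1.9704 = 11.1264
CE = e^11.1264 ≈ 67941.34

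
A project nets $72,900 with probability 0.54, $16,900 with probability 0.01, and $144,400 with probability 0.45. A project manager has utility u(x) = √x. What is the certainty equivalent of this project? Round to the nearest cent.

$101,187.61

E[u] = 0.54·√72900 + 0.01·√16900 + 0.45·√144400 = 0.54·270 + 0.01·130 + 0.45·380 = 318.1
CE = (318.1)² = 101187.61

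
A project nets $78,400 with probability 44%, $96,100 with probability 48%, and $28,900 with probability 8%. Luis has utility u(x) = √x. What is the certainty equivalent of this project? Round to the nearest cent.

$81,567.36

E[u] = 0.44·√78400 + 0.48·√96100 + 0.08·√28900 = 0.44·280 + 0.48·310 + 0.08·170 = 285.6
CE = (285.6)² = 81567.36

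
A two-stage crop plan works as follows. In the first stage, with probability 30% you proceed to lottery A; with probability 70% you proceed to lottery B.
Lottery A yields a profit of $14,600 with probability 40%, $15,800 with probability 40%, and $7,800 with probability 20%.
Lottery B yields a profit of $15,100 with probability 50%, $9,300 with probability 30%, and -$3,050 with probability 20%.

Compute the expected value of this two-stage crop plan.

EV(A) = 0.4 × 14600 + 0.4 × 15800 + 0.2 × 7800 = 5840 + 6320 + 1560 = 13720
EV(B) = 0.5 × 15100 + 0.3 × 9300 + 0.2 × (-3050) = 7550 + 2790 − 610 = 9730
Overall = 0.3 × 13720 + 0.7 × 9730 = 4116 + 6811 = 10927

$10,927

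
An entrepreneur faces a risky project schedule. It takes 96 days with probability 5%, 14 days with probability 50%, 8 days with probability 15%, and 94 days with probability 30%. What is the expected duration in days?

41.2 days

EV = 0.05 × 96 + 0.5 × 14 + 0.15 × 8 + 0.3 × 94 = 4.8 + 7 + 1.2 + 28.2 = 41.2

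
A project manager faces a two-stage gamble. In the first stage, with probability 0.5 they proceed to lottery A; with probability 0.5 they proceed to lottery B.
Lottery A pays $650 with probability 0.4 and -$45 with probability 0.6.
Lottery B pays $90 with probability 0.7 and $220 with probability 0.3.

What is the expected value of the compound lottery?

EV(A) = 0.4 × 650 + 0.6 × (-45) = 260 − 27 = 233
EV(B) = 0.7 × 90 + 0.3 × 220 = 63 + 66 = 129
Overall = 0.5 × 233 + 0.5 × 129 = 116.5 + 64.5 = 181

$181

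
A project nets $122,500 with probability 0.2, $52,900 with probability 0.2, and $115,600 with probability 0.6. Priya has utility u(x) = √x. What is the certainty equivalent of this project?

$102,400

E[u] = 0.2·√122500 + 0.2·√52900 + 0.6·√115600 = 0.2·350 + 0.2·230 + 0.6·340 = 320
CE = (320)² = 102400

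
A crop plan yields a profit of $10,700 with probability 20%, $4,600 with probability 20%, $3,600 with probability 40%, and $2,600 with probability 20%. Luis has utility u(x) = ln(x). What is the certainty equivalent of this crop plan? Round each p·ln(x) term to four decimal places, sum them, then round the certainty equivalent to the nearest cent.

$4,405.46

E[u] = 0.2·ln(10700) + 0.2·ln(4600) + 0.4·ln(3600) + 0.2·ln(2600) = 1.8556 + 1.6868 + 3.2755 + 1.5727 = 8.3906
CE = e^8.3906 ≈ 4405.46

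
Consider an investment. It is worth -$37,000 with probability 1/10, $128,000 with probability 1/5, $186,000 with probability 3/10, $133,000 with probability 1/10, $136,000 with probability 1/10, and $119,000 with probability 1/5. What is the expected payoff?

$128,400

EV = 1/10 × (-37000) + 1/5 × 128000 + 3/10 × 186000 + 1/10 × 133000 + 1/10 × 136000 + 1/5 × 119000 = -3700 + 25600 + 55800 + 13300 + 13600 + 23800 = 128400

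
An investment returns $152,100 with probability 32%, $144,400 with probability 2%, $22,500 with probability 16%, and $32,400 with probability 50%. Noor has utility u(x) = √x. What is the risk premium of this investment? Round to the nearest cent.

$10,647.04

E[u] = 0.32·√152100 + 0.02·√144400 + 0.16·√22500 + 0.5·√32400 = 0.32·390 + 0.02·380 + 0.16·150 + 0.5·180 = 246.4
CE = (246.4)² = 60712.96
Risk premium = EV − CE = 71360 − 60712.96 = 10647.04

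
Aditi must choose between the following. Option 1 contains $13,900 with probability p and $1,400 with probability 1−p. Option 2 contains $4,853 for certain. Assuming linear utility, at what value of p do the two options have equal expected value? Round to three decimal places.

p·13900 + (1−p)·1400 = 4853
12500p + 1400 = 4853
p = (4853 − 1400) / 12500

p = 0.276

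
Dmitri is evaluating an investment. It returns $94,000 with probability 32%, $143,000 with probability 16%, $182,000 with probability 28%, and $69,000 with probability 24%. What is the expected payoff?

$120,480

EV = 0.32 × 94000 + 0.16 × 143000 + 0.28 × 182000 + 0.24 × 69000 = 30080 + 22880 + 50960 + 16560 = 120480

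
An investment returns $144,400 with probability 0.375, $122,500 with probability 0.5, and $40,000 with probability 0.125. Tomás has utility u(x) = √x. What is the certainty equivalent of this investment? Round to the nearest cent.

$117,306.25

E[u] = 0.375·√144400 + 0.5·√122500 + 0.125·√40000 = 0.375·380 + 0.5·350 + 0.125·200 = 342.5
CE = (342.5)² = 117306.25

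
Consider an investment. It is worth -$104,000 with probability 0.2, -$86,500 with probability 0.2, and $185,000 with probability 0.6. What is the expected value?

EV = 0.2 × (-104000) + 0.2 × (-86500) + 0.6 × 185000 = -20800 − 17300 + 111000 = 72900

$72,900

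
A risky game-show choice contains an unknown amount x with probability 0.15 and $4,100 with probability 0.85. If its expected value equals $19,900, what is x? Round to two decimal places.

0.15·x + 0.85·4100 = 19900
0.15·x = 19900 − 3485 = 16415
x = 16415 / 0.15 = 109433.3333

x = $109,433.33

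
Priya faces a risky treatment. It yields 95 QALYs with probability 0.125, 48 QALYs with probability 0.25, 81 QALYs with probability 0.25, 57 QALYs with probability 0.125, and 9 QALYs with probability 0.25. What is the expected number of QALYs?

EV = 0.125 × 95 + 0.25 × 48 + 0.25 × 81 + 0.125 × 57 + 0.25 × 9 = 11.875 + 12 + 20.25 + 7.125 + 2.25 = 53.5

53.5 QALYs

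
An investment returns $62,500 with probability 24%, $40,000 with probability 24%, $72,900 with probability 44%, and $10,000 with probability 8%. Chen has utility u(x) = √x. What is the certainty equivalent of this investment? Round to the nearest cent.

$55,131.04

E[u] = 0.24·√62500 + 0.24·√40000 + 0.44·√72900 + 0.08·√10000 = 0.24·250 + 0.24·200 + 0.44·270 + 0.08·100 = 234.8
CE = (234.8)² = 55131.04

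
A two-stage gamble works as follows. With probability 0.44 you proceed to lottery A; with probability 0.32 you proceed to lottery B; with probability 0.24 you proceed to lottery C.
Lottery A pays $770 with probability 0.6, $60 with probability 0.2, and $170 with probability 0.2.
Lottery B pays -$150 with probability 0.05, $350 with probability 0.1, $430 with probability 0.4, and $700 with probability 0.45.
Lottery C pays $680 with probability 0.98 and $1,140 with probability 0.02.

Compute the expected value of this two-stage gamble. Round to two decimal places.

$553.57

EV(A) = 0.6 × 770 + 0.2 × 60 + 0.2 × 170 = 462 + 12 + 34 = 508
EV(B) = 0.05 × (-150) + 0.1 × 350 + 0.4 × 430 + 0.45 × 700 = -7.5 + 35 + 172 + 315 = 514.5
EV(C) = 0.98 × 680 + 0.02 × 1140 = 666.4 + 22.8 = 689.2
Overall = 0.44 × 508 + 0.32 × 514.5 + 0.24 × 689.2 = 223.52 + 164.64 + 165.408 = 553.568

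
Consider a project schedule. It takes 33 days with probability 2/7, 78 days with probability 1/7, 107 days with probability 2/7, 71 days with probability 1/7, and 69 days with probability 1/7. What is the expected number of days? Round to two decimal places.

EV = 2/7 × 33 + 1/7 × 78 + 2/7 × 107 + 1/7 × 71 + 1/7 × 69 = 9.4286 + 11.1429 + 30.5714 + 10.1429 + 9.8571 = 71.1429

71.14 days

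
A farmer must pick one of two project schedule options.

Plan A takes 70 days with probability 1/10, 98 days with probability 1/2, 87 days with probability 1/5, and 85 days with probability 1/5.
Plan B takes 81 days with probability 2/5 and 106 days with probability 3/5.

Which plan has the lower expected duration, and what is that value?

Plan A = 1/10 × 70 + 1/2 × 98 + 1/5 × 87 + 1/5 × 85 = 7 + 49 + 17.4 + 17 = 90.4
Plan B = 2/5 × 81 + 3/5 × 106 = 32.4 + 63.6 = 96

Plan A (90.4 days)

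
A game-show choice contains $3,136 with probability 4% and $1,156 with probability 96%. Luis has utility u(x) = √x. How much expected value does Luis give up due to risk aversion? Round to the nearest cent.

$18.59

E[u] = 0.04·√3136 + 0.96·√1156 = 0.04·56 + 0.96·34 = 34.88
CE = (34.88)² = 1216.6144
Risk premium = EV − CE = 1235.2 − 1216.6144 = 18.5856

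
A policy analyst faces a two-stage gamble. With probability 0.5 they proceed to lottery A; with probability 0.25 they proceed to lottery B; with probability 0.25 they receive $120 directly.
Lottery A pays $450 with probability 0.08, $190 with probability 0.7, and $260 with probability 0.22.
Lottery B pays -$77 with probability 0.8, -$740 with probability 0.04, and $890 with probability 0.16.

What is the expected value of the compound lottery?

EV(A) = 0.08 × 450 + 0.7 × 190 + 0.22 × 260 = 36 + 133 + 57.2 = 226.2
EV(B) = 0.8 × (-77) + 0.04 × (-740) + 0.16 × 890 = -61.6 − 29.6 + 142.4 = 51.2
Branch C: 120 (certain)
Overall = 0.5 × 226.2 + 0.25 × 51.2 + 0.25 × 120 = 113.1 + 12.8 + 30 = 155.9

$155.90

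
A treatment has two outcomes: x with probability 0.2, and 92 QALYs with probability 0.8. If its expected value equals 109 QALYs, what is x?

x = 177 QALYs

0.2·x + 0.8·92 = 109
0.2·x = 109 − 73.6 = 35.4
x = 35.4 / 0.2 = 177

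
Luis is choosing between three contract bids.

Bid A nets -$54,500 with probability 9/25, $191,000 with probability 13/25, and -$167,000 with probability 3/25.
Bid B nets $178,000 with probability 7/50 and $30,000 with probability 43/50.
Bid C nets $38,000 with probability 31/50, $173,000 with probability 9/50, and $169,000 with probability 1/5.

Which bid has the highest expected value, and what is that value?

Bid A = 9/25 × (-54500) + 13/25 × 191000 + 3/25 × (-167000) = -19620 + 99320 − 20040 = 59660
Bid B = 7/50 × 178000 + 43/50 × 30000 = 24920 + 25800 = 50720
Bid C = 31/50 × 38000 + 9/50 × 173000 + 1/5 × 169000 = 23560 + 31140 + 33800 = 88500

Bid C ($88,500)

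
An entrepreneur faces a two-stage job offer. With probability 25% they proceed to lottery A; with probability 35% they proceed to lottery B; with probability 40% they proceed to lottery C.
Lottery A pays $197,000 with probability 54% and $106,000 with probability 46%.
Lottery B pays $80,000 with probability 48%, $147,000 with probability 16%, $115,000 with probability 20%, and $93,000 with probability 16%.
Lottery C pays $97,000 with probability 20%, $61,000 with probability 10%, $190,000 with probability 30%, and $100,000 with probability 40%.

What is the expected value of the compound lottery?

$122,715

EV(A) = 0.54 × 197000 + 0.46 × 106000 = 106380 + 48760 = 155140
EV(B) = 0.48 × 80000 + 0.16 × 147000 + 0.2 × 115000 + 0.16 × 93000 = 38400 + 23520 + 23000 + 14880 = 99800
EV(C) = 0.2 × 97000 + 0.1 × 61000 + 0.3 × 190000 + 0.4 × 100000 = 19400 + 6100 + 57000 + 40000 = 122500
Overall = 0.25 × 155140 + 0.35 × 99800 + 0.4 × 122500 = 38785 + 34930 + 49000 = 122715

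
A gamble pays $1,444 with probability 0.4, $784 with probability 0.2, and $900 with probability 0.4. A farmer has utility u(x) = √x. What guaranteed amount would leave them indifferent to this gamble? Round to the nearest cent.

E[u] = 0.4·√1444 + 0.2·√784 + 0.4·√900 = 0.4·38 + 0.2·28 + 0.4·30 = 32.8
CE = (32.8)² = 1075.84

$1,075.84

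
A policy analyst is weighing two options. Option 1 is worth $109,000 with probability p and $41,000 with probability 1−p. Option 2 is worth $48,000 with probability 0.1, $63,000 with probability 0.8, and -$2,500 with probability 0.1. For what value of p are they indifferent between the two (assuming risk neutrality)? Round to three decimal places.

p = 0.205

EV(Option 2) = 0.1 × 48000 + 0.8 × 63000 + 0.1 × (-2500) = 4800 + 50400 − 250 = 54950
p·109000 + (1−p)·41000 = 54950
68000p + 41000 = 54950
p = (54950 − 41000) / 68000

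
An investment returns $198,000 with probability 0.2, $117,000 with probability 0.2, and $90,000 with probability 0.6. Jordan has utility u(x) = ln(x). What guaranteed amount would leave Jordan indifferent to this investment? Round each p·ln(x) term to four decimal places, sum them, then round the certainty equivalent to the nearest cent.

E[u] = 0.2·ln(198000) + 0.2·ln(117000) + 0.6·ln(90000) = 2.4392 + 2.3340 + 6.8445 = 11.6177
CE = e^11.6177 ≈ 111046.02

$111,046.02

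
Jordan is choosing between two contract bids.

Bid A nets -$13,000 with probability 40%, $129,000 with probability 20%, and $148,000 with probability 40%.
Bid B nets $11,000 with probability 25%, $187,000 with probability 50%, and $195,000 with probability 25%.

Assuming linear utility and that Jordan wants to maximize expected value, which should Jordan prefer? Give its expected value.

Bid A = 0.4 × (-13000) + 0.2 × 129000 + 0.4 × 148000 = -5200 + 25800 + 59200 = 79800
Bid B = 0.25 × 11000 + 0.5 × 187000 + 0.25 × 195000 = 2750 + 93500 + 48750 = 145000

Bid B ($145,000)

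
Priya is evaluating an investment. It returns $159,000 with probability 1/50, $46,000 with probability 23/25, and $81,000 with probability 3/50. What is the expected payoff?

EV = 1/50 × 159000 + 23/25 × 46000 + 3/50 × 81000 = 3180 + 42320 + 4860 = 50360

$50,360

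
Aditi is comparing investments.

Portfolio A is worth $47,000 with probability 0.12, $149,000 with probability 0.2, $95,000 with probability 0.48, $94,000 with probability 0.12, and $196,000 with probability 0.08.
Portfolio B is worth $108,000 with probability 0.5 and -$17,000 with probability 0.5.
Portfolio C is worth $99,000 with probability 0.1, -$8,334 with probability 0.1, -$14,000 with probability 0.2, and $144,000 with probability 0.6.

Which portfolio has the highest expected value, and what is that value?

Portfolio A = 0.12 × 47000 + 0.2 × 149000 + 0.48 × 95000 + 0.12 × 94000 + 0.08 × 196000 = 5640 + 29800 + 45600 + 11280 + 15680 = 108000
Portfolio B = 0.5 × 108000 + 0.5 × (-17000) = 54000 − 8500 = 45500
Portfolio C = 0.1 × 99000 + 0.1 × (-8334) + 0.2 × (-14000) + 0.6 × 144000 = 9900 − 833.4 − 2800 + 86400 = 92666.6

Portfolio A ($108,000)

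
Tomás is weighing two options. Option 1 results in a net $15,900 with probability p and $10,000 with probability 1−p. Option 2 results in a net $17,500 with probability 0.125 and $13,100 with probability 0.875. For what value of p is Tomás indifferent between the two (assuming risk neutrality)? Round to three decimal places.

EV(Option 2) = 0.125 × 17500 + 0.875 × 13100 = 2187.5 + 11462.5 = 13650
p·15900 + (1−p)·10000 = 13650
5900p + 10000 = 13650
p = (13650 − 10000) / 5900

p = 0.619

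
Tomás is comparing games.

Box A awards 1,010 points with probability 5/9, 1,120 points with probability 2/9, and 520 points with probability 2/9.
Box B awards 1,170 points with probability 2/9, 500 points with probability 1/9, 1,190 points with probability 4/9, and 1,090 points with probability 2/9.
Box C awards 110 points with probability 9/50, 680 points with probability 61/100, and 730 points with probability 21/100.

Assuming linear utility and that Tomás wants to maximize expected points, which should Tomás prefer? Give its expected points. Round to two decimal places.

Box A = 5/9 × 1010 + 2/9 × 1120 + 2/9 × 520 = 561.1111 + 248.8889 + 115.5556 = 925.5556
Box B = 2/9 × 1170 + 1/9 × 500 + 4/9 × 1190 + 2/9 × 1090 = 260 + 55.5556 + 528.8889 + 242.2222 = 1086.6667
Box C = 9/50 × 110 + 61/100 × 680 + 21/100 × 730 = 19.8 + 414.8 + 153.3 = 587.9

Box B (1086.67 points)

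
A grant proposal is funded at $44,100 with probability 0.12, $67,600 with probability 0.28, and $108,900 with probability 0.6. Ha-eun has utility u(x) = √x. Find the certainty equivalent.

$87,616

E[u] = 0.12·√44100 + 0.28·√67600 + 0.6·√108900 = 0.12·210 + 0.28·260 + 0.6·330 = 296
CE = (296)² = 87616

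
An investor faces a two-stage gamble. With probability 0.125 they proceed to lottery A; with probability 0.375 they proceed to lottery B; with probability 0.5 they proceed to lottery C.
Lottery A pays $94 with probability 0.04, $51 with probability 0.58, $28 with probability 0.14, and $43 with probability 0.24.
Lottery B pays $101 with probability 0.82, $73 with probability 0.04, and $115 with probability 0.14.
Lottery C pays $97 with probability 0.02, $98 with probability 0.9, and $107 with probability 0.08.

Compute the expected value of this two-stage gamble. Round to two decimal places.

$93.49

EV(A) = 0.04 × 94 + 0.58 × 51 + 0.14 × 28 + 0.24 × 43 = 3.76 + 29.58 + 3.92 + 10.32 = 47.58
EV(B) = 0.82 × 101 + 0.04 × 73 + 0.14 × 115 = 82.82 + 2.92 + 16.1 = 101.84
EV(C) = 0.02 × 97 + 0.9 × 98 + 0.08 × 107 = 1.94 + 88.2 + 8.56 = 98.7
Overall = 0.125 × 47.58 + 0.375 × 101.84 + 0.5 × 98.7 = 5.9475 + 38.19 + 49.35 = 93.4875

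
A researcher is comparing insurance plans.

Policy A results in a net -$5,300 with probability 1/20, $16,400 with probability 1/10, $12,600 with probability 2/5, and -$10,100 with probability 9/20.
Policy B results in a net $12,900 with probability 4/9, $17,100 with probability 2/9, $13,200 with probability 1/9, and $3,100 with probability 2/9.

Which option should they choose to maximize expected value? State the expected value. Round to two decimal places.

Policy B ($11,688.89)

Policy A = 1/20 × (-5300) + 1/10 × 16400 + 2/5 × 12600 + 9/20 × (-10100) = -265 + 1640 + 5040 − 4545 = 1870
Policy B = 4/9 × 12900 + 2/9 × 17100 + 1/9 × 13200 + 2/9 × 3100 = 5733.3333 + 3800 + 1466.6667 + 688.8889 = 11688.8889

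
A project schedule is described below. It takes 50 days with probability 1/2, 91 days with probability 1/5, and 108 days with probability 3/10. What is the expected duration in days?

75.6 days

EV = 1/2 × 50 + 1/5 × 91 + 3/10 × 108 = 25 + 18.2 + 32.4 = 75.6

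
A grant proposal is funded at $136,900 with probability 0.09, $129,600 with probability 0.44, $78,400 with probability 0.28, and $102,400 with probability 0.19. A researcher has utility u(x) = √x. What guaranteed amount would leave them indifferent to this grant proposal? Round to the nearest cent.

$109,494.81

E[u] = 0.09·√136900 + 0.44·√129600 + 0.28·√78400 + 0.19·√102400 = 0.09·370 + 0.44·360 + 0.28·280 + 0.19·320 = 330.9
CE = (330.9)² = 109494.81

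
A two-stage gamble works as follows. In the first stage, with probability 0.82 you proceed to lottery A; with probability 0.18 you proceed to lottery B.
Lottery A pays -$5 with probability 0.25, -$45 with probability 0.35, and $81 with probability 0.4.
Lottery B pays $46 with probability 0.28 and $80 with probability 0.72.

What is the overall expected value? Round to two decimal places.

EV(A) = 0.25 × (-5) + 0.35 × (-45) + 0.4 × 81 = -1.25 − 15.75 + 32.4 = 15.4
EV(B) = 0.28 × 46 + 0.72 × 80 = 12.88 + 57.6 = 70.48
Overall = 0.82 × 15.4 + 0.18 × 70.48 = 12.628 + 12.6864 = 25.3144

$25.31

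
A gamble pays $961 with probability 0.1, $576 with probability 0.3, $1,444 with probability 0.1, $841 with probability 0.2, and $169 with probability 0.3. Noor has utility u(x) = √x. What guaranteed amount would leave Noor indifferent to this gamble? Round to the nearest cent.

$566.44

E[u] = 0.1·√961 + 0.3·√576 + 0.1·√1444 + 0.2·√841 + 0.3·√169 = 0.1·31 + 0.3·24 + 0.1·38 + 0.2·29 + 0.3·13 = 23.8
CE = (23.8)² = 566.44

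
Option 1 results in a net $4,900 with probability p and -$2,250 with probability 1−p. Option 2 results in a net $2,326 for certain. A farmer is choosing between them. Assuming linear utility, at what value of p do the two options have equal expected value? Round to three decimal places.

p = 0.640

p·4900 + (1−p)·(-2250) = 2326
7150p − 2250 = 2326
p = (2326 + 2250) / 7150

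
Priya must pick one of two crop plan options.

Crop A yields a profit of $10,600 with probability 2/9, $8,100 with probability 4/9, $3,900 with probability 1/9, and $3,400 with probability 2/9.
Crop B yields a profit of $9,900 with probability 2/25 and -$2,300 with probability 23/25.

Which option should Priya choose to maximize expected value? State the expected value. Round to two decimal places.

Crop A ($7,144.44)

Crop A = 2/9 × 10600 + 4/9 × 8100 + 1/9 × 3900 + 2/9 × 3400 = 2355.5556 + 3600 + 433.3333 + 755.5556 = 7144.4444
Crop B = 2/25 × 9900 + 23/25 × (-2300) = 792 − 2116 = -1324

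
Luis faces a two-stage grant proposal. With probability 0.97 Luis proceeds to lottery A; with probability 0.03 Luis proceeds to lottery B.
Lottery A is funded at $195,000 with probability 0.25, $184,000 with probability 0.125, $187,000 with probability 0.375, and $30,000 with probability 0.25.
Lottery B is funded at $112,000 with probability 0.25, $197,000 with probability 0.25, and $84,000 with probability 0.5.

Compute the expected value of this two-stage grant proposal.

$148,471.25

EV(A) = 0.25 × 195000 + 0.125 × 184000 + 0.375 × 187000 + 0.25 × 30000 = 48750 + 23000 + 70125 + 7500 = 149375
EV(B) = 0.25 × 112000 + 0.25 × 197000 + 0.5 × 84000 = 28000 + 49250 + 42000 = 119250
Overall = 0.97 × 149375 + 0.03 × 119250 = 144893.75 + 3577.5 = 148471.25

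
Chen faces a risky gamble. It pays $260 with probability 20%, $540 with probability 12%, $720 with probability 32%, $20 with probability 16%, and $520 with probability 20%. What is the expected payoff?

$454.40

EV = 0.2 × 260 + 0.12 × 540 + 0.32 × 720 + 0.16 × 20 + 0.2 × 520 = 52 + 64.8 + 230.4 + 3.2 + 104 = 454.4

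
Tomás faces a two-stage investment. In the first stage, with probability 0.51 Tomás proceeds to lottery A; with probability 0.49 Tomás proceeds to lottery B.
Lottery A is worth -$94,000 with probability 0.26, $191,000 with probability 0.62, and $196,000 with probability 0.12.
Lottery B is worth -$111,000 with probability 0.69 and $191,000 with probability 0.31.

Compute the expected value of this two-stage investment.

EV(A) = 0.26 × (-94000) + 0.62 × 191000 + 0.12 × 196000 = -24440 + 118420 + 23520 = 117500
EV(B) = 0.69 × (-111000) + 0.31 × 191000 = -76590 + 59210 = -17380
Overall = 0.51 × 117500 + 0.49 × (-17380) = 59925 − 8516.2 = 51408.8

$51,408.80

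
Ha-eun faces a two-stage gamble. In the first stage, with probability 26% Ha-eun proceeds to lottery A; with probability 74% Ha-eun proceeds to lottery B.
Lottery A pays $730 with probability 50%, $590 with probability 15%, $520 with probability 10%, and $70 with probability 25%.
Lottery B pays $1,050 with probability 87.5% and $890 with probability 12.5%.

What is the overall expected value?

$898.18

EV(A) = 0.5 × 730 + 0.15 × 590 + 0.1 × 520 + 0.25 × 70 = 365 + 88.5 + 52 + 17.5 = 523
EV(B) = 0.875 × 1050 + 0.125 × 890 = 918.75 + 111.25 = 1030
Overall = 0.26 × 523 + 0.74 × 1030 = 135.98 + 762.2 = 898.18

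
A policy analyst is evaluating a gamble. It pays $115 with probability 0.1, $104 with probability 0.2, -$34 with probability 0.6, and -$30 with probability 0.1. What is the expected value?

$8.90

EV = 0.1 × 115 + 0.2 × 104 + 0.6 × (-34) + 0.1 × (-30) = 11.5 + 20.8 − 20.4 − 3 = 8.9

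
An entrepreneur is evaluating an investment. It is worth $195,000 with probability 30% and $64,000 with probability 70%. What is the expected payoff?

$103,300

EV = 0.3 × 195000 + 0.7 × 64000 = 58500 + 44800 = 103300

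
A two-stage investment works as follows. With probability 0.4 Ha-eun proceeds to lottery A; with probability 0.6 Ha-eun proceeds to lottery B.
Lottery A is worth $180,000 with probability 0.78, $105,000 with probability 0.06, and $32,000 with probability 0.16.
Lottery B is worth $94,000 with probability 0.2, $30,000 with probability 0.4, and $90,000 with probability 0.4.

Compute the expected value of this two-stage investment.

EV(A) = 0.78 × 180000 + 0.06 × 105000 + 0.16 × 32000 = 140400 + 6300 + 5120 = 151820
EV(B) = 0.2 × 94000 + 0.4 × 30000 + 0.4 × 90000 = 18800 + 12000 + 36000 = 66800
Overall = 0.4 × 151820 + 0.6 × 66800 = 60728 + 40080 = 100808

$100,808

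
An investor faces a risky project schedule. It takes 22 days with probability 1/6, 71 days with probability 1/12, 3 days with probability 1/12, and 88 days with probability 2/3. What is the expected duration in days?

EV = 1/6 × 22 + 1/12 × 71 + 1/12 × 3 + 2/3 × 88 = 3.6667 + 5.9167 + 0.25 + 58.6667 = 68.5

68.5 days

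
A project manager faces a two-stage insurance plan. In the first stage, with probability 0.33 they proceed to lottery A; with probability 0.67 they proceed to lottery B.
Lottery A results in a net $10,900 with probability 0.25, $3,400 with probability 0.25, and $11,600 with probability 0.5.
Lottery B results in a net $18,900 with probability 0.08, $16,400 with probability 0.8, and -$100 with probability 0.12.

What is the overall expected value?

EV(A) = 0.25 × 10900 + 0.25 × 3400 + 0.5 × 11600 = 2725 + 850 + 5800 = 9375
EV(B) = 0.08 × 18900 + 0.8 × 16400 + 0.12 × (-100) = 1512 + 13120 − 12 = 14620
Overall = 0.33 × 9375 + 0.67 × 14620 = 3093.75 + 9795.4 = 12889.15

$12,889.15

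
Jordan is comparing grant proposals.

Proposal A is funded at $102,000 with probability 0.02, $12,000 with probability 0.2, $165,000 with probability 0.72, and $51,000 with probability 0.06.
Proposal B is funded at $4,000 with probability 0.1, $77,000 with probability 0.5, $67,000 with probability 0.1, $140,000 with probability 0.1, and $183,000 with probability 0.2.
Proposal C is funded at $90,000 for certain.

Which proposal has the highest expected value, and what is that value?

Proposal A = 0.02 × 102000 + 0.2 × 12000 + 0.72 × 165000 + 0.06 × 51000 = 2040 + 2400 + 118800 + 3060 = 126300
Proposal B = 0.1 × 4000 + 0.5 × 77000 + 0.1 × 67000 + 0.1 × 140000 + 0.2 × 183000 = 400 + 38500 + 6700 + 14000 + 36600 = 96200
Proposal C: 90000 (certain)

Proposal A ($126,300)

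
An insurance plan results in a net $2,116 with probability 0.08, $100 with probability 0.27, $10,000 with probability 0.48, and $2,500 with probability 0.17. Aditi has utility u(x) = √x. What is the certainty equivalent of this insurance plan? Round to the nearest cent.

E[u] = 0.08·√2116 + 0.27·√100 + 0.48·√10000 + 0.17·√2500 = 0.08·46 + 0.27·10 + 0.48·100 + 0.17·50 = 62.88
CE = (62.88)² = 3953.8944

$3,953.89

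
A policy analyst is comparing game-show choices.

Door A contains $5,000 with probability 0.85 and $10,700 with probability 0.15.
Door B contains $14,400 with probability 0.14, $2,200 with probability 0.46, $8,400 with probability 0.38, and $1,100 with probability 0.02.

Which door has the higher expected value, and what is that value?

Door A = 0.85 × 5000 + 0.15 × 10700 = 4250 + 1605 = 5855
Door B = 0.14 × 14400 + 0.46 × 2200 + 0.38 × 8400 + 0.02 × 1100 = 2016 + 1012 + 3192 + 22 = 6242

Door B ($6,242)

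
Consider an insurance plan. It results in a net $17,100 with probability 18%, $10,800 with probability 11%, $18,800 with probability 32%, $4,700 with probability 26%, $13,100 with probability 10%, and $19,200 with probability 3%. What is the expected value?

EV = 0.18 × 17100 + 0.11 × 10800 + 0.32 × 18800 + 0.26 × 4700 + 0.1 × 13100 + 0.03 × 19200 = 3078 + 1188 + 6016 + 1222 + 1310 + 576 = 13390

$13,390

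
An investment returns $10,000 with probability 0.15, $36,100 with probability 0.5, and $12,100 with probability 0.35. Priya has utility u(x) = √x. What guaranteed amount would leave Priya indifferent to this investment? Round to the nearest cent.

$22,052.25

E[u] = 0.15·√10000 + 0.5·√36100 + 0.35·√12100 = 0.15·100 + 0.5·190 + 0.35·110 = 148.5
CE = (148.5)² = 22052.25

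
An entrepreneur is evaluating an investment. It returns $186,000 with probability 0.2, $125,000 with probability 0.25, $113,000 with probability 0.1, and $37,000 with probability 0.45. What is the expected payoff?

$96,400

EV = 0.2 × 186000 + 0.25 × 125000 + 0.1 × 113000 + 0.45 × 37000 = 37200 + 31250 + 11300 + 16650 = 96400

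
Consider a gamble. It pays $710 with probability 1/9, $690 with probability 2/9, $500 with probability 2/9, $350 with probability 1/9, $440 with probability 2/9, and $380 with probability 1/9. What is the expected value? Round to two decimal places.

$522.22

EV = 1/9 × 710 + 2/9 × 690 + 2/9 × 500 + 1/9 × 350 + 2/9 × 440 + 1/9 × 380 = 78.8889 + 153.3333 + 111.1111 + 38.8889 + 97.7778 + 42.2222 = 522.2222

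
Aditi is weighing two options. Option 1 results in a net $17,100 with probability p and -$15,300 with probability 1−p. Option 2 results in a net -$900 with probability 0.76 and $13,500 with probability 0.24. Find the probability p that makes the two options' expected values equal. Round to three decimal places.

EV(Option 2) = 0.76 × (-900) + 0.24 × 13500 = -684 + 3240 = 2556
p·17100 + (1−p)·(-15300) = 2556
32400p − 15300 = 2556
p = (2556 + 15300) / 32400

p = 0.551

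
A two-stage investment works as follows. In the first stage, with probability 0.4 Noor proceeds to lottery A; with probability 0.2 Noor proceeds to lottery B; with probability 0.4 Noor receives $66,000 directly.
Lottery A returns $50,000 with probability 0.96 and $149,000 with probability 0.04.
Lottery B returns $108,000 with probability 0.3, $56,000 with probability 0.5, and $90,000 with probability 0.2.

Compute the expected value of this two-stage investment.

EV(A) = 0.96 × 50000 + 0.04 × 149000 = 48000 + 5960 = 53960
EV(B) = 0.3 × 108000 + 0.5 × 56000 + 0.2 × 90000 = 32400 + 28000 + 18000 = 78400
Branch C: 66000 (certain)
Overall = 0.4 × 53960 + 0.2 × 78400 + 0.4 × 66000 = 21584 + 15680 + 26400 = 63664

$63,664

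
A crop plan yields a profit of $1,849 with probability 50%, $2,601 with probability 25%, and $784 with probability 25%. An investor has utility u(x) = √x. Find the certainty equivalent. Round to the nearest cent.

E[u] = 0.5·√1849 + 0.25·√2601 + 0.25·√784 = 0.5·43 + 0.25·51 + 0.25·28 = 41.25
CE = (41.25)² = 1701.5625

$1,701.56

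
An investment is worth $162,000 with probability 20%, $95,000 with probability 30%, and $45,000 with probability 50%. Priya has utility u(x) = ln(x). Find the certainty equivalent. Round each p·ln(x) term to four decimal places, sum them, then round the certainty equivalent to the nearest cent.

$72,751.15

E[u] = 0.2·ln(162000) + 0.3·ln(95000) + 0.5·ln(45000) = 2.3991 + 3.4385 + 5.3572 = 11.1948
CE = e^11.1948 ≈ 72751.15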